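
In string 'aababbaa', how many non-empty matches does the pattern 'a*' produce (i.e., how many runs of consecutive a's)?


Pattern 'a*' matches zero or more a's. We want non-empty runs of consecutive a's.
String: 'aababbaa'
Walking through the string to find runs of a's:
  Run 1: positions 0-1 -> 'aa'
  Run 2: positions 3-3 -> 'a'
  Run 3: positions 6-7 -> 'aa'
Non-empty runs found: ['aa', 'a', 'aa']
Count: 3

3


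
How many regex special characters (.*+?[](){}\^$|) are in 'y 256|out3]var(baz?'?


Regex special characters are: . * + ? [ ] ( ) { } \ ^ $ |
Scanning 'y 256|out3]var(baz?':
  pos 5: '|' -> SPECIAL
  pos 10: ']' -> SPECIAL
  pos 14: '(' -> SPECIAL
  pos 18: '?' -> SPECIAL
Special chars found: ['|', ']', '(', '?']
Total: 4

4


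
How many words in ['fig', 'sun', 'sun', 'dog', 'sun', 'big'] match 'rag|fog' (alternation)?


Alternation 'rag|fog' matches either 'rag' or 'fog'.
Checking each word:
  'fig' -> no
  'sun' -> no
  'sun' -> no
  'dog' -> no
  'sun' -> no
  'big' -> no
Matches: []
Count: 0

0


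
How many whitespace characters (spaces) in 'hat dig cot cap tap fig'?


\s matches whitespace characters (spaces, tabs, etc.).
Text: 'hat dig cot cap tap fig'
This text has 6 words separated by spaces.
Number of spaces = number of words - 1 = 6 - 1 = 5

5


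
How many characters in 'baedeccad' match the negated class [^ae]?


Negated class [^ae] matches any char NOT in {a, e}
Scanning 'baedeccad':
  pos 0: 'b' -> MATCH
  pos 1: 'a' -> no (excluded)
  pos 2: 'e' -> no (excluded)
  pos 3: 'd' -> MATCH
  pos 4: 'e' -> no (excluded)
  pos 5: 'c' -> MATCH
  pos 6: 'c' -> MATCH
  pos 7: 'a' -> no (excluded)
  pos 8: 'd' -> MATCH
Total matches: 5

5


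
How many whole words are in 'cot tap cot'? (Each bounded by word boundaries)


Word boundaries (\b) mark the start/end of each word.
Text: 'cot tap cot'
Splitting by whitespace:
  Word 1: 'cot'
  Word 2: 'tap'
  Word 3: 'cot'
Total whole words: 3

3


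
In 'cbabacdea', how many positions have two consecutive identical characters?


Looking for consecutive identical characters in 'cbabacdea':
  pos 0-1: 'c' vs 'b' -> different
  pos 1-2: 'b' vs 'a' -> different
  pos 2-3: 'a' vs 'b' -> different
  pos 3-4: 'b' vs 'a' -> different
  pos 4-5: 'a' vs 'c' -> different
  pos 5-6: 'c' vs 'd' -> different
  pos 6-7: 'd' vs 'e' -> different
  pos 7-8: 'e' vs 'a' -> different
Consecutive identical pairs: []
Count: 0

0


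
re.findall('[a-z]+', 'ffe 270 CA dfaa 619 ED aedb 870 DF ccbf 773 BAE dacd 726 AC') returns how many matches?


Pattern '[a-z]+' finds one or more lowercase letters.
Text: 'ffe 270 CA dfaa 619 ED aedb 870 DF ccbf 773 BAE dacd 726 AC'
Scanning for matches:
  Match 1: 'ffe'
  Match 2: 'dfaa'
  Match 3: 'aedb'
  Match 4: 'ccbf'
  Match 5: 'dacd'
Total matches: 5

5


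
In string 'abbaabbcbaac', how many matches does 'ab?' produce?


Pattern 'ab?' matches 'a' optionally followed by 'b'.
String: 'abbaabbcbaac'
Scanning left to right for 'a' then checking next char:
  Match 1: 'ab' (a followed by b)
  Match 2: 'a' (a not followed by b)
  Match 3: 'ab' (a followed by b)
  Match 4: 'a' (a not followed by b)
  Match 5: 'a' (a not followed by b)
Total matches: 5

5


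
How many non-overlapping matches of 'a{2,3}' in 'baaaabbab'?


Pattern 'a{2,3}' matches between 2 and 3 consecutive a's (greedy).
String: 'baaaabbab'
Finding runs of a's and applying greedy matching:
  Run at pos 1: 'aaaa' (length 4)
  Run at pos 7: 'a' (length 1)
Matches: ['aaa']
Count: 1

1


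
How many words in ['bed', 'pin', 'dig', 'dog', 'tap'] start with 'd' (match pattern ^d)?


Pattern ^d anchors to start of word. Check which words begin with 'd':
  'bed' -> no
  'pin' -> no
  'dig' -> MATCH (starts with 'd')
  'dog' -> MATCH (starts with 'd')
  'tap' -> no
Matching words: ['dig', 'dog']
Count: 2

2


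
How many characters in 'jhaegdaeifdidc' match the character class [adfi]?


Character class [adfi] matches any of: {a, d, f, i}
Scanning string 'jhaegdaeifdidc' character by character:
  pos 0: 'j' -> no
  pos 1: 'h' -> no
  pos 2: 'a' -> MATCH
  pos 3: 'e' -> no
  pos 4: 'g' -> no
  pos 5: 'd' -> MATCH
  pos 6: 'a' -> MATCH
  pos 7: 'e' -> no
  pos 8: 'i' -> MATCH
  pos 9: 'f' -> MATCH
  pos 10: 'd' -> MATCH
  pos 11: 'i' -> MATCH
  pos 12: 'd' -> MATCH
  pos 13: 'c' -> no
Total matches: 8

8


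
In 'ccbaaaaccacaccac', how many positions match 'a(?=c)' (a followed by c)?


Lookahead 'a(?=c)' matches 'a' only when followed by 'c'.
String: 'ccbaaaaccacaccac'
Checking each position where char is 'a':
  pos 3: 'a' -> no (next='a')
  pos 4: 'a' -> no (next='a')
  pos 5: 'a' -> no (next='a')
  pos 6: 'a' -> MATCH (next='c')
  pos 9: 'a' -> MATCH (next='c')
  pos 11: 'a' -> MATCH (next='c')
  pos 14: 'a' -> MATCH (next='c')
Matching positions: [6, 9, 11, 14]
Count: 4

4


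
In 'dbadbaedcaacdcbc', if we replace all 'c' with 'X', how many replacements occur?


re.sub('c', 'X', text) replaces every occurrence of 'c' with 'X'.
Text: 'dbadbaedcaacdcbc'
Scanning for 'c':
  pos 8: 'c' -> replacement #1
  pos 11: 'c' -> replacement #2
  pos 13: 'c' -> replacement #3
  pos 15: 'c' -> replacement #4
Total replacements: 4

4


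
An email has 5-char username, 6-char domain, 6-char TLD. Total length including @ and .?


An email address has format: username@domain.tld
Username length: 5
'@' character: 1
Domain length: 6
'.' character: 1
TLD length: 6
Total = 5 + 1 + 6 + 1 + 6 = 19

19


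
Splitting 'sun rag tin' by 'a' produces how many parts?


Splitting by 'a' breaks the string at each occurrence of the separator.
Text: 'sun rag tin'
Parts after split:
  Part 1: 'sun r'
  Part 2: 'g tin'
Total parts: 2

2


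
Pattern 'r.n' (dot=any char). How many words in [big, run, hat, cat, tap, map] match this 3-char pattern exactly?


Pattern 'r.n' means: starts with 'r', any single char, ends with 'n'.
Checking each word (must be exactly 3 chars):
  'big' (len=3): no
  'run' (len=3): MATCH
  'hat' (len=3): no
  'cat' (len=3): no
  'tap' (len=3): no
  'map' (len=3): no
Matching words: ['run']
Total: 1

1


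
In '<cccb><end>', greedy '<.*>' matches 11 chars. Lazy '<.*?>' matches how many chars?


Greedy '<.*>' tries to match as MUCH as possible.
Lazy '<.*?>' tries to match as LITTLE as possible.

String: '<cccb><end>'
Greedy '<.*>' starts at first '<' and extends to the LAST '>': '<cccb><end>' (11 chars)
Lazy '<.*?>' starts at first '<' and stops at the FIRST '>': '<cccb>' (6 chars)

6


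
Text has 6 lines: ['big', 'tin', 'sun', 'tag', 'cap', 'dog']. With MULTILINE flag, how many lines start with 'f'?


With MULTILINE flag, ^ matches the start of each line.
Lines: ['big', 'tin', 'sun', 'tag', 'cap', 'dog']
Checking which lines start with 'f':
  Line 1: 'big' -> no
  Line 2: 'tin' -> no
  Line 3: 'sun' -> no
  Line 4: 'tag' -> no
  Line 5: 'cap' -> no
  Line 6: 'dog' -> no
Matching lines: []
Count: 0

0


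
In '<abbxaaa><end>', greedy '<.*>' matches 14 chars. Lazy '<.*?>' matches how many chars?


Greedy '<.*>' tries to match as MUCH as possible.
Lazy '<.*?>' tries to match as LITTLE as possible.

String: '<abbxaaa><end>'
Greedy '<.*>' starts at first '<' and extends to the LAST '>': '<abbxaaa><end>' (14 chars)
Lazy '<.*?>' starts at first '<' and stops at the FIRST '>': '<abbxaaa>' (9 chars)

9


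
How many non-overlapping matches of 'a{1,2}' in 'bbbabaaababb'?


Pattern 'a{1,2}' matches between 1 and 2 consecutive a's (greedy).
String: 'bbbabaaababb'
Finding runs of a's and applying greedy matching:
  Run at pos 3: 'a' (length 1)
  Run at pos 5: 'aaa' (length 3)
  Run at pos 9: 'a' (length 1)
Matches: ['a', 'aa', 'a', 'a']
Count: 4

4


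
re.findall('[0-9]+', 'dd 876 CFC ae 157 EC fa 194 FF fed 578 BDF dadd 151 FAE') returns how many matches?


Pattern '[0-9]+' finds one or more digits.
Text: 'dd 876 CFC ae 157 EC fa 194 FF fed 578 BDF dadd 151 FAE'
Scanning for matches:
  Match 1: '876'
  Match 2: '157'
  Match 3: '194'
  Match 4: '578'
  Match 5: '151'
Total matches: 5

5


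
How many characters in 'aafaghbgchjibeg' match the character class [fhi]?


Character class [fhi] matches any of: {f, h, i}
Scanning string 'aafaghbgchjibeg' character by character:
  pos 0: 'a' -> no
  pos 1: 'a' -> no
  pos 2: 'f' -> MATCH
  pos 3: 'a' -> no
  pos 4: 'g' -> no
  pos 5: 'h' -> MATCH
  pos 6: 'b' -> no
  pos 7: 'g' -> no
  pos 8: 'c' -> no
  pos 9: 'h' -> MATCH
  pos 10: 'j' -> no
  pos 11: 'i' -> MATCH
  pos 12: 'b' -> no
  pos 13: 'e' -> no
  pos 14: 'g' -> no
Total matches: 4

4


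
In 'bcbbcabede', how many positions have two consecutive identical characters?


Looking for consecutive identical characters in 'bcbbcabede':
  pos 0-1: 'b' vs 'c' -> different
  pos 1-2: 'c' vs 'b' -> different
  pos 2-3: 'b' vs 'b' -> MATCH ('bb')
  pos 3-4: 'b' vs 'c' -> different
  pos 4-5: 'c' vs 'a' -> different
  pos 5-6: 'a' vs 'b' -> different
  pos 6-7: 'b' vs 'e' -> different
  pos 7-8: 'e' vs 'd' -> different
  pos 8-9: 'd' vs 'e' -> different
Consecutive identical pairs: ['bb']
Count: 1

1


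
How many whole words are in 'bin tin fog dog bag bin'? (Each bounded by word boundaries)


Word boundaries (\b) mark the start/end of each word.
Text: 'bin tin fog dog bag bin'
Splitting by whitespace:
  Word 1: 'bin'
  Word 2: 'tin'
  Word 3: 'fog'
  Word 4: 'dog'
  Word 5: 'bag'
  Word 6: 'bin'
Total whole words: 6

6


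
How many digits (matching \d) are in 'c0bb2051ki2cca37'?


\d matches any digit 0-9.
Scanning 'c0bb2051ki2cca37':
  pos 1: '0' -> DIGIT
  pos 4: '2' -> DIGIT
  pos 5: '0' -> DIGIT
  pos 6: '5' -> DIGIT
  pos 7: '1' -> DIGIT
  pos 10: '2' -> DIGIT
  pos 14: '3' -> DIGIT
  pos 15: '7' -> DIGIT
Digits found: ['0', '2', '0', '5', '1', '2', '3', '7']
Total: 8

8


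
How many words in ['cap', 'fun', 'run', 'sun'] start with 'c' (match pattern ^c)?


Pattern ^c anchors to start of word. Check which words begin with 'c':
  'cap' -> MATCH (starts with 'c')
  'fun' -> no
  'run' -> no
  'sun' -> no
Matching words: ['cap']
Count: 1

1


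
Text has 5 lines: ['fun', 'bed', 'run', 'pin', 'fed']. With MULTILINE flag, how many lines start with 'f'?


With MULTILINE flag, ^ matches the start of each line.
Lines: ['fun', 'bed', 'run', 'pin', 'fed']
Checking which lines start with 'f':
  Line 1: 'fun' -> MATCH
  Line 2: 'bed' -> no
  Line 3: 'run' -> no
  Line 4: 'pin' -> no
  Line 5: 'fed' -> MATCH
Matching lines: ['fun', 'fed']
Count: 2

2


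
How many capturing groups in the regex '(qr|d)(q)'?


To count capturing groups, count each '(' that starts a group.
Pattern: '(qr|d)(q)'
Walking through the pattern:
  Position 0: '(' -> group #1
  Position 6: '(' -> group #2
Total capturing groups: 2

2


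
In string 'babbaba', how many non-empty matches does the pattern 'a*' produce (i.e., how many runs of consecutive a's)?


Pattern 'a*' matches zero or more a's. We want non-empty runs of consecutive a's.
String: 'babbaba'
Walking through the string to find runs of a's:
  Run 1: positions 1-1 -> 'a'
  Run 2: positions 4-4 -> 'a'
  Run 3: positions 6-6 -> 'a'
Non-empty runs found: ['a', 'a', 'a']
Count: 3

3


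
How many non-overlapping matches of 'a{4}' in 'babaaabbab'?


Pattern 'a{4}' matches exactly 4 consecutive a's (greedy, non-overlapping).
String: 'babaaabbab'
Scanning for runs of a's:
  Run at pos 1: 'a' (length 1) -> 0 match(es)
  Run at pos 3: 'aaa' (length 3) -> 0 match(es)
  Run at pos 8: 'a' (length 1) -> 0 match(es)
Matches found: []
Total: 0

0


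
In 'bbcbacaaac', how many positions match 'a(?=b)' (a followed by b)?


Lookahead 'a(?=b)' matches 'a' only when followed by 'b'.
String: 'bbcbacaaac'
Checking each position where char is 'a':
  pos 4: 'a' -> no (next='c')
  pos 6: 'a' -> no (next='a')
  pos 7: 'a' -> no (next='a')
  pos 8: 'a' -> no (next='c')
Matching positions: []
Count: 0

0


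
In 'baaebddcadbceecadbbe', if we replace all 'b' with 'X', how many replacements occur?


re.sub('b', 'X', text) replaces every occurrence of 'b' with 'X'.
Text: 'baaebddcadbceecadbbe'
Scanning for 'b':
  pos 0: 'b' -> replacement #1
  pos 4: 'b' -> replacement #2
  pos 10: 'b' -> replacement #3
  pos 17: 'b' -> replacement #4
  pos 18: 'b' -> replacement #5
Total replacements: 5

5


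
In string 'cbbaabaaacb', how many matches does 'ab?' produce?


Pattern 'ab?' matches 'a' optionally followed by 'b'.
String: 'cbbaabaaacb'
Scanning left to right for 'a' then checking next char:
  Match 1: 'a' (a not followed by b)
  Match 2: 'ab' (a followed by b)
  Match 3: 'a' (a not followed by b)
  Match 4: 'a' (a not followed by b)
  Match 5: 'a' (a not followed by b)
Total matches: 5

5


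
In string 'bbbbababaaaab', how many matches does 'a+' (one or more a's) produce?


Pattern 'a+' matches one or more consecutive a's.
String: 'bbbbababaaaab'
Scanning for runs of a:
  Match 1: 'a' (length 1)
  Match 2: 'a' (length 1)
  Match 3: 'aaaa' (length 4)
Total matches: 3

3


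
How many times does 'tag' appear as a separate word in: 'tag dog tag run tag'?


Scanning each word for exact match 'tag':
  Word 1: 'tag' -> MATCH
  Word 2: 'dog' -> no
  Word 3: 'tag' -> MATCH
  Word 4: 'run' -> no
  Word 5: 'tag' -> MATCH
Total matches: 3

3


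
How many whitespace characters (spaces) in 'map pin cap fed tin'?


\s matches whitespace characters (spaces, tabs, etc.).
Text: 'map pin cap fed tin'
This text has 5 words separated by spaces.
Number of spaces = number of words - 1 = 5 - 1 = 4

4


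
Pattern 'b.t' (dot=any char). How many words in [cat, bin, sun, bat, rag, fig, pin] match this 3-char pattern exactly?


Pattern 'b.t' means: starts with 'b', any single char, ends with 't'.
Checking each word (must be exactly 3 chars):
  'cat' (len=3): no
  'bin' (len=3): no
  'sun' (len=3): no
  'bat' (len=3): MATCH
  'rag' (len=3): no
  'fig' (len=3): no
  'pin' (len=3): no
Matching words: ['bat']
Total: 1

1


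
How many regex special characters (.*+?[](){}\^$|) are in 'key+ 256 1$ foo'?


Regex special characters are: . * + ? [ ] ( ) { } \ ^ $ |
Scanning 'key+ 256 1$ foo':
  pos 3: '+' -> SPECIAL
  pos 10: '$' -> SPECIAL
Special chars found: ['+', '$']
Total: 2

2


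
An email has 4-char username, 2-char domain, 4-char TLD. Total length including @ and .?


An email address has format: username@domain.tld
Username length: 4
'@' character: 1
Domain length: 2
'.' character: 1
TLD length: 4
Total = 4 + 1 + 2 + 1 + 4 = 12

12


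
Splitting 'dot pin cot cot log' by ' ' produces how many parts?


Splitting by ' ' breaks the string at each occurrence of the separator.
Text: 'dot pin cot cot log'
Parts after split:
  Part 1: 'dot'
  Part 2: 'pin'
  Part 3: 'cot'
  Part 4: 'cot'
  Part 5: 'log'
Total parts: 5

5


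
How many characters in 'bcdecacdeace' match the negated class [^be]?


Negated class [^be] matches any char NOT in {b, e}
Scanning 'bcdecacdeace':
  pos 0: 'b' -> no (excluded)
  pos 1: 'c' -> MATCH
  pos 2: 'd' -> MATCH
  pos 3: 'e' -> no (excluded)
  pos 4: 'c' -> MATCH
  pos 5: 'a' -> MATCH
  pos 6: 'c' -> MATCH
  pos 7: 'd' -> MATCH
  pos 8: 'e' -> no (excluded)
  pos 9: 'a' -> MATCH
  pos 10: 'c' -> MATCH
  pos 11: 'e' -> no (excluded)
Total matches: 8

8


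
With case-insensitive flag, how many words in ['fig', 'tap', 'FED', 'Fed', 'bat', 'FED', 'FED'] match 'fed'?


Case-insensitive matching: compare each word's lowercase form to 'fed'.
  'fig' -> lower='fig' -> no
  'tap' -> lower='tap' -> no
  'FED' -> lower='fed' -> MATCH
  'Fed' -> lower='fed' -> MATCH
  'bat' -> lower='bat' -> no
  'FED' -> lower='fed' -> MATCH
  'FED' -> lower='fed' -> MATCH
Matches: ['FED', 'Fed', 'FED', 'FED']
Count: 4

4


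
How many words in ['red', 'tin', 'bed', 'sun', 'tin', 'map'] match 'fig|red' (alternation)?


Alternation 'fig|red' matches either 'fig' or 'red'.
Checking each word:
  'red' -> MATCH
  'tin' -> no
  'bed' -> no
  'sun' -> no
  'tin' -> no
  'map' -> no
Matches: ['red']
Count: 1

1


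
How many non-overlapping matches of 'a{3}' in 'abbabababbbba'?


Pattern 'a{3}' matches exactly 3 consecutive a's (greedy, non-overlapping).
String: 'abbabababbbba'
Scanning for runs of a's:
  Run at pos 0: 'a' (length 1) -> 0 match(es)
  Run at pos 3: 'a' (length 1) -> 0 match(es)
  Run at pos 5: 'a' (length 1) -> 0 match(es)
  Run at pos 7: 'a' (length 1) -> 0 match(es)
  Run at pos 12: 'a' (length 1) -> 0 match(es)
Matches found: []
Total: 0

0


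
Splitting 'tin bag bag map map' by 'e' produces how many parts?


Splitting by 'e' breaks the string at each occurrence of the separator.
Text: 'tin bag bag map map'
Parts after split:
  Part 1: 'tin bag bag map map'
Total parts: 1

1


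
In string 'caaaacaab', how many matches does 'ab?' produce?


Pattern 'ab?' matches 'a' optionally followed by 'b'.
String: 'caaaacaab'
Scanning left to right for 'a' then checking next char:
  Match 1: 'a' (a not followed by b)
  Match 2: 'a' (a not followed by b)
  Match 3: 'a' (a not followed by b)
  Match 4: 'a' (a not followed by b)
  Match 5: 'a' (a not followed by b)
  Match 6: 'ab' (a followed by b)
Total matches: 6

6


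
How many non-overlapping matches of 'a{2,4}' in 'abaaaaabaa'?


Pattern 'a{2,4}' matches between 2 and 4 consecutive a's (greedy).
String: 'abaaaaabaa'
Finding runs of a's and applying greedy matching:
  Run at pos 0: 'a' (length 1)
  Run at pos 2: 'aaaaa' (length 5)
  Run at pos 8: 'aa' (length 2)
Matches: ['aaaa', 'aa']
Count: 2

2


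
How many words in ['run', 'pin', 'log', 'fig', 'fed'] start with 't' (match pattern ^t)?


Pattern ^t anchors to start of word. Check which words begin with 't':
  'run' -> no
  'pin' -> no
  'log' -> no
  'fig' -> no
  'fed' -> no
Matching words: []
Count: 0

0


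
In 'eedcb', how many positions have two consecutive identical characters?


Looking for consecutive identical characters in 'eedcb':
  pos 0-1: 'e' vs 'e' -> MATCH ('ee')
  pos 1-2: 'e' vs 'd' -> different
  pos 2-3: 'd' vs 'c' -> different
  pos 3-4: 'c' vs 'b' -> different
Consecutive identical pairs: ['ee']
Count: 1

1


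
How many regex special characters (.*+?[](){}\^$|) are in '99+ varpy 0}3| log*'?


Regex special characters are: . * + ? [ ] ( ) { } \ ^ $ |
Scanning '99+ varpy 0}3| log*':
  pos 2: '+' -> SPECIAL
  pos 11: '}' -> SPECIAL
  pos 13: '|' -> SPECIAL
  pos 18: '*' -> SPECIAL
Special chars found: ['+', '}', '|', '*']
Total: 4

4


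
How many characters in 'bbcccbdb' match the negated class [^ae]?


Negated class [^ae] matches any char NOT in {a, e}
Scanning 'bbcccbdb':
  pos 0: 'b' -> MATCH
  pos 1: 'b' -> MATCH
  pos 2: 'c' -> MATCH
  pos 3: 'c' -> MATCH
  pos 4: 'c' -> MATCH
  pos 5: 'b' -> MATCH
  pos 6: 'd' -> MATCH
  pos 7: 'b' -> MATCH
Total matches: 8

8


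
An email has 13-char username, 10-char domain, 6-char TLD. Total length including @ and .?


An email address has format: username@domain.tld
Username length: 13
'@' character: 1
Domain length: 10
'.' character: 1
TLD length: 6
Total = 13 + 1 + 10 + 1 + 6 = 31

31


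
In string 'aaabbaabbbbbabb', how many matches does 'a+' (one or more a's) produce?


Pattern 'a+' matches one or more consecutive a's.
String: 'aaabbaabbbbbabb'
Scanning for runs of a:
  Match 1: 'aaa' (length 3)
  Match 2: 'aa' (length 2)
  Match 3: 'a' (length 1)
Total matches: 3

3


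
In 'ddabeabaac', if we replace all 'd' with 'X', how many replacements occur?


re.sub('d', 'X', text) replaces every occurrence of 'd' with 'X'.
Text: 'ddabeabaac'
Scanning for 'd':
  pos 0: 'd' -> replacement #1
  pos 1: 'd' -> replacement #2
Total replacements: 2

2


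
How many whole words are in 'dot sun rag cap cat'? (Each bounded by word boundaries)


Word boundaries (\b) mark the start/end of each word.
Text: 'dot sun rag cap cat'
Splitting by whitespace:
  Word 1: 'dot'
  Word 2: 'sun'
  Word 3: 'rag'
  Word 4: 'cap'
  Word 5: 'cat'
Total whole words: 5

5


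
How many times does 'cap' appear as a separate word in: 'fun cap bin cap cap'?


Scanning each word for exact match 'cap':
  Word 1: 'fun' -> no
  Word 2: 'cap' -> MATCH
  Word 3: 'bin' -> no
  Word 4: 'cap' -> MATCH
  Word 5: 'cap' -> MATCH
Total matches: 3

3


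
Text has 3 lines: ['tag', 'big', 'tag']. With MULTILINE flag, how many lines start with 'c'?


With MULTILINE flag, ^ matches the start of each line.
Lines: ['tag', 'big', 'tag']
Checking which lines start with 'c':
  Line 1: 'tag' -> no
  Line 2: 'big' -> no
  Line 3: 'tag' -> no
Matching lines: []
Count: 0

0


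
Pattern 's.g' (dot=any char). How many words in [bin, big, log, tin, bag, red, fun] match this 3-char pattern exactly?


Pattern 's.g' means: starts with 's', any single char, ends with 'g'.
Checking each word (must be exactly 3 chars):
  'bin' (len=3): no
  'big' (len=3): no
  'log' (len=3): no
  'tin' (len=3): no
  'bag' (len=3): no
  'red' (len=3): no
  'fun' (len=3): no
Matching words: []
Total: 0

0


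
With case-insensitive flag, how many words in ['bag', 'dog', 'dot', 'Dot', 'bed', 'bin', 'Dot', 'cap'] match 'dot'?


Case-insensitive matching: compare each word's lowercase form to 'dot'.
  'bag' -> lower='bag' -> no
  'dog' -> lower='dog' -> no
  'dot' -> lower='dot' -> MATCH
  'Dot' -> lower='dot' -> MATCH
  'bed' -> lower='bed' -> no
  'bin' -> lower='bin' -> no
  'Dot' -> lower='dot' -> MATCH
  'cap' -> lower='cap' -> no
Matches: ['dot', 'Dot', 'Dot']
Count: 3

3


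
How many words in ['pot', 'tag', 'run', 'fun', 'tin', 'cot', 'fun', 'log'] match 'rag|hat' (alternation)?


Alternation 'rag|hat' matches either 'rag' or 'hat'.
Checking each word:
  'pot' -> no
  'tag' -> no
  'run' -> no
  'fun' -> no
  'tin' -> no
  'cot' -> no
  'fun' -> no
  'log' -> no
Matches: []
Count: 0

0


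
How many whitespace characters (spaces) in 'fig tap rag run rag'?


\s matches whitespace characters (spaces, tabs, etc.).
Text: 'fig tap rag run rag'
This text has 5 words separated by spaces.
Number of spaces = number of words - 1 = 5 - 1 = 4

4


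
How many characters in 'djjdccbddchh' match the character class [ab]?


Character class [ab] matches any of: {a, b}
Scanning string 'djjdccbddchh' character by character:
  pos 0: 'd' -> no
  pos 1: 'j' -> no
  pos 2: 'j' -> no
  pos 3: 'd' -> no
  pos 4: 'c' -> no
  pos 5: 'c' -> no
  pos 6: 'b' -> MATCH
  pos 7: 'd' -> no
  pos 8: 'd' -> no
  pos 9: 'c' -> no
  pos 10: 'h' -> no
  pos 11: 'h' -> no
Total matches: 1

1


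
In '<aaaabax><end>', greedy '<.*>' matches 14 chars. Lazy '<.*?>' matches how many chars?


Greedy '<.*>' tries to match as MUCH as possible.
Lazy '<.*?>' tries to match as LITTLE as possible.

String: '<aaaabax><end>'
Greedy '<.*>' starts at first '<' and extends to the LAST '>': '<aaaabax><end>' (14 chars)
Lazy '<.*?>' starts at first '<' and stops at the FIRST '>': '<aaaabax>' (9 chars)

9


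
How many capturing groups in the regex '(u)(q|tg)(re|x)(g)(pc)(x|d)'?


To count capturing groups, count each '(' that starts a group.
Pattern: '(u)(q|tg)(re|x)(g)(pc)(x|d)'
Walking through the pattern:
  Position 0: '(' -> group #1
  Position 3: '(' -> group #2
  Position 9: '(' -> group #3
  Position 15: '(' -> group #4
  Position 18: '(' -> group #5
  Position 22: '(' -> group #6
Total capturing groups: 6

6


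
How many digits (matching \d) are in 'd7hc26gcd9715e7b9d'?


\d matches any digit 0-9.
Scanning 'd7hc26gcd9715e7b9d':
  pos 1: '7' -> DIGIT
  pos 4: '2' -> DIGIT
  pos 5: '6' -> DIGIT
  pos 9: '9' -> DIGIT
  pos 10: '7' -> DIGIT
  pos 11: '1' -> DIGIT
  pos 12: '5' -> DIGIT
  pos 14: '7' -> DIGIT
  pos 16: '9' -> DIGIT
Digits found: ['7', '2', '6', '9', '7', '1', '5', '7', '9']
Total: 9

9


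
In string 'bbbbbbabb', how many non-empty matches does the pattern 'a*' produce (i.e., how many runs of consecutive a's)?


Pattern 'a*' matches zero or more a's. We want non-empty runs of consecutive a's.
String: 'bbbbbbabb'
Walking through the string to find runs of a's:
  Run 1: positions 6-6 -> 'a'
Non-empty runs found: ['a']
Count: 1

1


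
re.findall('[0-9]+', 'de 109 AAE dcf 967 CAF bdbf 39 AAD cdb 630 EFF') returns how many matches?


Pattern '[0-9]+' finds one or more digits.
Text: 'de 109 AAE dcf 967 CAF bdbf 39 AAD cdb 630 EFF'
Scanning for matches:
  Match 1: '109'
  Match 2: '967'
  Match 3: '39'
  Match 4: '630'
Total matches: 4

4


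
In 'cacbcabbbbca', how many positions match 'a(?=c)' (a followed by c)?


Lookahead 'a(?=c)' matches 'a' only when followed by 'c'.
String: 'cacbcabbbbca'
Checking each position where char is 'a':
  pos 1: 'a' -> MATCH (next='c')
  pos 5: 'a' -> no (next='b')
Matching positions: [1]
Count: 1

1


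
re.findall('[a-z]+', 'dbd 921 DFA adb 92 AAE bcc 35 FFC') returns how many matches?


Pattern '[a-z]+' finds one or more lowercase letters.
Text: 'dbd 921 DFA adb 92 AAE bcc 35 FFC'
Scanning for matches:
  Match 1: 'dbd'
  Match 2: 'adb'
  Match 3: 'bcc'
Total matches: 3

3


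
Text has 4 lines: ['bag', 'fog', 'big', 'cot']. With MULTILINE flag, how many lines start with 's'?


With MULTILINE flag, ^ matches the start of each line.
Lines: ['bag', 'fog', 'big', 'cot']
Checking which lines start with 's':
  Line 1: 'bag' -> no
  Line 2: 'fog' -> no
  Line 3: 'big' -> no
  Line 4: 'cot' -> no
Matching lines: []
Count: 0

0


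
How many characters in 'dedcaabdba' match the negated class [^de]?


Negated class [^de] matches any char NOT in {d, e}
Scanning 'dedcaabdba':
  pos 0: 'd' -> no (excluded)
  pos 1: 'e' -> no (excluded)
  pos 2: 'd' -> no (excluded)
  pos 3: 'c' -> MATCH
  pos 4: 'a' -> MATCH
  pos 5: 'a' -> MATCH
  pos 6: 'b' -> MATCH
  pos 7: 'd' -> no (excluded)
  pos 8: 'b' -> MATCH
  pos 9: 'a' -> MATCH
Total matches: 6

6


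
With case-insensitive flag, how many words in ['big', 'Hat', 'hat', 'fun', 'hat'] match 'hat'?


Case-insensitive matching: compare each word's lowercase form to 'hat'.
  'big' -> lower='big' -> no
  'Hat' -> lower='hat' -> MATCH
  'hat' -> lower='hat' -> MATCH
  'fun' -> lower='fun' -> no
  'hat' -> lower='hat' -> MATCH
Matches: ['Hat', 'hat', 'hat']
Count: 3

3


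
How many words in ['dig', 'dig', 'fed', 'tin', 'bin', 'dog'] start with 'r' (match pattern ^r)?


Pattern ^r anchors to start of word. Check which words begin with 'r':
  'dig' -> no
  'dig' -> no
  'fed' -> no
  'tin' -> no
  'bin' -> no
  'dog' -> no
Matching words: []
Count: 0

0


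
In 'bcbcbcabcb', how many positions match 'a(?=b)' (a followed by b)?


Lookahead 'a(?=b)' matches 'a' only when followed by 'b'.
String: 'bcbcbcabcb'
Checking each position where char is 'a':
  pos 6: 'a' -> MATCH (next='b')
Matching positions: [6]
Count: 1

1


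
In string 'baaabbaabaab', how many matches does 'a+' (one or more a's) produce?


Pattern 'a+' matches one or more consecutive a's.
String: 'baaabbaabaab'
Scanning for runs of a:
  Match 1: 'aaa' (length 3)
  Match 2: 'aa' (length 2)
  Match 3: 'aa' (length 2)
Total matches: 3

3


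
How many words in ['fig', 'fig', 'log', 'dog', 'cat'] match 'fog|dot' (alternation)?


Alternation 'fog|dot' matches either 'fog' or 'dot'.
Checking each word:
  'fig' -> no
  'fig' -> no
  'log' -> no
  'dog' -> no
  'cat' -> no
Matches: []
Count: 0

0


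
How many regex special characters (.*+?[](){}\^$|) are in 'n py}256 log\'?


Regex special characters are: . * + ? [ ] ( ) { } \ ^ $ |
Scanning 'n py}256 log\':
  pos 4: '}' -> SPECIAL
  pos 12: '\' -> SPECIAL
Special chars found: ['}', '\\']
Total: 2

2


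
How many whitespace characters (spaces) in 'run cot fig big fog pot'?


\s matches whitespace characters (spaces, tabs, etc.).
Text: 'run cot fig big fog pot'
This text has 6 words separated by spaces.
Number of spaces = number of words - 1 = 6 - 1 = 5

5


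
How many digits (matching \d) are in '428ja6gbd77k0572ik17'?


\d matches any digit 0-9.
Scanning '428ja6gbd77k0572ik17':
  pos 0: '4' -> DIGIT
  pos 1: '2' -> DIGIT
  pos 2: '8' -> DIGIT
  pos 5: '6' -> DIGIT
  pos 9: '7' -> DIGIT
  pos 10: '7' -> DIGIT
  pos 12: '0' -> DIGIT
  pos 13: '5' -> DIGIT
  pos 14: '7' -> DIGIT
  pos 15: '2' -> DIGIT
  pos 18: '1' -> DIGIT
  pos 19: '7' -> DIGIT
Digits found: ['4', '2', '8', '6', '7', '7', '0', '5', '7', '2', '1', '7']
Total: 12

12


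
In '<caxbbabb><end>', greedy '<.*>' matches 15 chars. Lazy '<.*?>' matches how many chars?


Greedy '<.*>' tries to match as MUCH as possible.
Lazy '<.*?>' tries to match as LITTLE as possible.

String: '<caxbbabb><end>'
Greedy '<.*>' starts at first '<' and extends to the LAST '>': '<caxbbabb><end>' (15 chars)
Lazy '<.*?>' starts at first '<' and stops at the FIRST '>': '<caxbbabb>' (10 chars)

10


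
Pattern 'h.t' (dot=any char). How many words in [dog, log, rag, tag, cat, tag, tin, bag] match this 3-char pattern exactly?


Pattern 'h.t' means: starts with 'h', any single char, ends with 't'.
Checking each word (must be exactly 3 chars):
  'dog' (len=3): no
  'log' (len=3): no
  'rag' (len=3): no
  'tag' (len=3): no
  'cat' (len=3): no
  'tag' (len=3): no
  'tin' (len=3): no
  'bag' (len=3): no
Matching words: []
Total: 0

0


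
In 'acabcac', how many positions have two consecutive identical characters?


Looking for consecutive identical characters in 'acabcac':
  pos 0-1: 'a' vs 'c' -> different
  pos 1-2: 'c' vs 'a' -> different
  pos 2-3: 'a' vs 'b' -> different
  pos 3-4: 'b' vs 'c' -> different
  pos 4-5: 'c' vs 'a' -> different
  pos 5-6: 'a' vs 'c' -> different
Consecutive identical pairs: []
Count: 0

0


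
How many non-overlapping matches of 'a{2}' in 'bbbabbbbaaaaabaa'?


Pattern 'a{2}' matches exactly 2 consecutive a's (greedy, non-overlapping).
String: 'bbbabbbbaaaaabaa'
Scanning for runs of a's:
  Run at pos 3: 'a' (length 1) -> 0 match(es)
  Run at pos 8: 'aaaaa' (length 5) -> 2 match(es)
  Run at pos 14: 'aa' (length 2) -> 1 match(es)
Matches found: ['aa', 'aa', 'aa']
Total: 3

3


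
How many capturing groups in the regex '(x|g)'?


To count capturing groups, count each '(' that starts a group.
Pattern: '(x|g)'
Walking through the pattern:
  Position 0: '(' -> group #1
Total capturing groups: 1

1


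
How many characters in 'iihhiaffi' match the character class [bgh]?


Character class [bgh] matches any of: {b, g, h}
Scanning string 'iihhiaffi' character by character:
  pos 0: 'i' -> no
  pos 1: 'i' -> no
  pos 2: 'h' -> MATCH
  pos 3: 'h' -> MATCH
  pos 4: 'i' -> no
  pos 5: 'a' -> no
  pos 6: 'f' -> no
  pos 7: 'f' -> no
  pos 8: 'i' -> no
Total matches: 2

2


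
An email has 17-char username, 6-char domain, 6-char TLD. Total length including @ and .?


An email address has format: username@domain.tld
Username length: 17
'@' character: 1
Domain length: 6
'.' character: 1
TLD length: 6
Total = 17 + 1 + 6 + 1 + 6 = 31

31


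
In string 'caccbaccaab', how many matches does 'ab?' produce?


Pattern 'ab?' matches 'a' optionally followed by 'b'.
String: 'caccbaccaab'
Scanning left to right for 'a' then checking next char:
  Match 1: 'a' (a not followed by b)
  Match 2: 'a' (a not followed by b)
  Match 3: 'a' (a not followed by b)
  Match 4: 'ab' (a followed by b)
Total matches: 4

4


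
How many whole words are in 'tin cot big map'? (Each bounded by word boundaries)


Word boundaries (\b) mark the start/end of each word.
Text: 'tin cot big map'
Splitting by whitespace:
  Word 1: 'tin'
  Word 2: 'cot'
  Word 3: 'big'
  Word 4: 'map'
Total whole words: 4

4


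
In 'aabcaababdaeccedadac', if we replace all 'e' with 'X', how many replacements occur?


re.sub('e', 'X', text) replaces every occurrence of 'e' with 'X'.
Text: 'aabcaababdaeccedadac'
Scanning for 'e':
  pos 11: 'e' -> replacement #1
  pos 14: 'e' -> replacement #2
Total replacements: 2

2


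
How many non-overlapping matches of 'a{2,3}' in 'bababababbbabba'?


Pattern 'a{2,3}' matches between 2 and 3 consecutive a's (greedy).
String: 'bababababbbabba'
Finding runs of a's and applying greedy matching:
  Run at pos 1: 'a' (length 1)
  Run at pos 3: 'a' (length 1)
  Run at pos 5: 'a' (length 1)
  Run at pos 7: 'a' (length 1)
  Run at pos 11: 'a' (length 1)
  Run at pos 14: 'a' (length 1)
Matches: []
Count: 0

0


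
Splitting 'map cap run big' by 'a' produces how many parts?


Splitting by 'a' breaks the string at each occurrence of the separator.
Text: 'map cap run big'
Parts after split:
  Part 1: 'm'
  Part 2: 'p c'
  Part 3: 'p run big'
Total parts: 3

3


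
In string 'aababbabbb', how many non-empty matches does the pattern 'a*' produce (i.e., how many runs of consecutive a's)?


Pattern 'a*' matches zero or more a's. We want non-empty runs of consecutive a's.
String: 'aababbabbb'
Walking through the string to find runs of a's:
  Run 1: positions 0-1 -> 'aa'
  Run 2: positions 3-3 -> 'a'
  Run 3: positions 6-6 -> 'a'
Non-empty runs found: ['aa', 'a', 'a']
Count: 3

3


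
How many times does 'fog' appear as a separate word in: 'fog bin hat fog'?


Scanning each word for exact match 'fog':
  Word 1: 'fog' -> MATCH
  Word 2: 'bin' -> no
  Word 3: 'hat' -> no
  Word 4: 'fog' -> MATCH
Total matches: 2

2


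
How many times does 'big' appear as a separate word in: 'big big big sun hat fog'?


Scanning each word for exact match 'big':
  Word 1: 'big' -> MATCH
  Word 2: 'big' -> MATCH
  Word 3: 'big' -> MATCH
  Word 4: 'sun' -> no
  Word 5: 'hat' -> no
  Word 6: 'fog' -> no
Total matches: 3

3


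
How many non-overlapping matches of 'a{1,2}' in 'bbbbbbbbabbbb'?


Pattern 'a{1,2}' matches between 1 and 2 consecutive a's (greedy).
String: 'bbbbbbbbabbbb'
Finding runs of a's and applying greedy matching:
  Run at pos 8: 'a' (length 1)
Matches: ['a']
Count: 1

1


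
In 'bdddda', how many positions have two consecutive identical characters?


Looking for consecutive identical characters in 'bdddda':
  pos 0-1: 'b' vs 'd' -> different
  pos 1-2: 'd' vs 'd' -> MATCH ('dd')
  pos 2-3: 'd' vs 'd' -> MATCH ('dd')
  pos 3-4: 'd' vs 'd' -> MATCH ('dd')
  pos 4-5: 'd' vs 'a' -> different
Consecutive identical pairs: ['dd', 'dd', 'dd']
Count: 3

3


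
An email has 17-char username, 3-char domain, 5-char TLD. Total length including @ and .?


An email address has format: username@domain.tld
Username length: 17
'@' character: 1
Domain length: 3
'.' character: 1
TLD length: 5
Total = 17 + 1 + 3 + 1 + 5 = 27

27


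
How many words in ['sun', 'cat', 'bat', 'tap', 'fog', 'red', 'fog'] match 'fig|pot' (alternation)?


Alternation 'fig|pot' matches either 'fig' or 'pot'.
Checking each word:
  'sun' -> no
  'cat' -> no
  'bat' -> no
  'tap' -> no
  'fog' -> no
  'red' -> no
  'fog' -> no
Matches: []
Count: 0

0


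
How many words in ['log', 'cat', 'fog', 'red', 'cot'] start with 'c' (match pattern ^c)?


Pattern ^c anchors to start of word. Check which words begin with 'c':
  'log' -> no
  'cat' -> MATCH (starts with 'c')
  'fog' -> no
  'red' -> no
  'cot' -> MATCH (starts with 'c')
Matching words: ['cat', 'cot']
Count: 2

2


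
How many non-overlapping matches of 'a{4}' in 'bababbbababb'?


Pattern 'a{4}' matches exactly 4 consecutive a's (greedy, non-overlapping).
String: 'bababbbababb'
Scanning for runs of a's:
  Run at pos 1: 'a' (length 1) -> 0 match(es)
  Run at pos 3: 'a' (length 1) -> 0 match(es)
  Run at pos 7: 'a' (length 1) -> 0 match(es)
  Run at pos 9: 'a' (length 1) -> 0 match(es)
Matches found: []
Total: 0

0


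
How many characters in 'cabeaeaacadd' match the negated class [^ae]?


Negated class [^ae] matches any char NOT in {a, e}
Scanning 'cabeaeaacadd':
  pos 0: 'c' -> MATCH
  pos 1: 'a' -> no (excluded)
  pos 2: 'b' -> MATCH
  pos 3: 'e' -> no (excluded)
  pos 4: 'a' -> no (excluded)
  pos 5: 'e' -> no (excluded)
  pos 6: 'a' -> no (excluded)
  pos 7: 'a' -> no (excluded)
  pos 8: 'c' -> MATCH
  pos 9: 'a' -> no (excluded)
  pos 10: 'd' -> MATCH
  pos 11: 'd' -> MATCH
Total matches: 5

5


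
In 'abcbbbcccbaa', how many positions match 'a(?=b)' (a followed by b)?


Lookahead 'a(?=b)' matches 'a' only when followed by 'b'.
String: 'abcbbbcccbaa'
Checking each position where char is 'a':
  pos 0: 'a' -> MATCH (next='b')
  pos 10: 'a' -> no (next='a')
Matching positions: [0]
Count: 1

1


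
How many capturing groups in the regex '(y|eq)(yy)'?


To count capturing groups, count each '(' that starts a group.
Pattern: '(y|eq)(yy)'
Walking through the pattern:
  Position 0: '(' -> group #1
  Position 6: '(' -> group #2
Total capturing groups: 2

2


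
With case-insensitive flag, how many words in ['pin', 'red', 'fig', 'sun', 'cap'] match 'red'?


Case-insensitive matching: compare each word's lowercase form to 'red'.
  'pin' -> lower='pin' -> no
  'red' -> lower='red' -> MATCH
  'fig' -> lower='fig' -> no
  'sun' -> lower='sun' -> no
  'cap' -> lower='cap' -> no
Matches: ['red']
Count: 1

1


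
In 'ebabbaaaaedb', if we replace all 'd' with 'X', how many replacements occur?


re.sub('d', 'X', text) replaces every occurrence of 'd' with 'X'.
Text: 'ebabbaaaaedb'
Scanning for 'd':
  pos 10: 'd' -> replacement #1
Total replacements: 1

1


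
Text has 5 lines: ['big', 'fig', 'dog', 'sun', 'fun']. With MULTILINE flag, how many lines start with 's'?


With MULTILINE flag, ^ matches the start of each line.
Lines: ['big', 'fig', 'dog', 'sun', 'fun']
Checking which lines start with 's':
  Line 1: 'big' -> no
  Line 2: 'fig' -> no
  Line 3: 'dog' -> no
  Line 4: 'sun' -> MATCH
  Line 5: 'fun' -> no
Matching lines: ['sun']
Count: 1

1


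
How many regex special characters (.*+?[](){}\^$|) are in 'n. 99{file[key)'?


Regex special characters are: . * + ? [ ] ( ) { } \ ^ $ |
Scanning 'n. 99{file[key)':
  pos 1: '.' -> SPECIAL
  pos 5: '{' -> SPECIAL
  pos 10: '[' -> SPECIAL
  pos 14: ')' -> SPECIAL
Special chars found: ['.', '{', '[', ')']
Total: 4

4


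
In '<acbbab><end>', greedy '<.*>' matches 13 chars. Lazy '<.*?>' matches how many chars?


Greedy '<.*>' tries to match as MUCH as possible.
Lazy '<.*?>' tries to match as LITTLE as possible.

String: '<acbbab><end>'
Greedy '<.*>' starts at first '<' and extends to the LAST '>': '<acbbab><end>' (13 chars)
Lazy '<.*?>' starts at first '<' and stops at the FIRST '>': '<acbbab>' (8 chars)

8


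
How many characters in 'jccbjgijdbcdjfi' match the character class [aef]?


Character class [aef] matches any of: {a, e, f}
Scanning string 'jccbjgijdbcdjfi' character by character:
  pos 0: 'j' -> no
  pos 1: 'c' -> no
  pos 2: 'c' -> no
  pos 3: 'b' -> no
  pos 4: 'j' -> no
  pos 5: 'g' -> no
  pos 6: 'i' -> no
  pos 7: 'j' -> no
  pos 8: 'd' -> no
  pos 9: 'b' -> no
  pos 10: 'c' -> no
  pos 11: 'd' -> no
  pos 12: 'j' -> no
  pos 13: 'f' -> MATCH
  pos 14: 'i' -> no
Total matches: 1

1


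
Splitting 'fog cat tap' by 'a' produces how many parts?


Splitting by 'a' breaks the string at each occurrence of the separator.
Text: 'fog cat tap'
Parts after split:
  Part 1: 'fog c'
  Part 2: 't t'
  Part 3: 'p'
Total parts: 3

3


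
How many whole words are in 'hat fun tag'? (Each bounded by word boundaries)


Word boundaries (\b) mark the start/end of each word.
Text: 'hat fun tag'
Splitting by whitespace:
  Word 1: 'hat'
  Word 2: 'fun'
  Word 3: 'tag'
Total whole words: 3

3


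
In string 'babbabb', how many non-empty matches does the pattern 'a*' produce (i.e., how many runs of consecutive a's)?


Pattern 'a*' matches zero or more a's. We want non-empty runs of consecutive a's.
String: 'babbabb'
Walking through the string to find runs of a's:
  Run 1: positions 1-1 -> 'a'
  Run 2: positions 4-4 -> 'a'
Non-empty runs found: ['a', 'a']
Count: 2

2


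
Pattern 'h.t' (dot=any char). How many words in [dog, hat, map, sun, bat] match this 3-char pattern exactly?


Pattern 'h.t' means: starts with 'h', any single char, ends with 't'.
Checking each word (must be exactly 3 chars):
  'dog' (len=3): no
  'hat' (len=3): MATCH
  'map' (len=3): no
  'sun' (len=3): no
  'bat' (len=3): no
Matching words: ['hat']
Total: 1

1


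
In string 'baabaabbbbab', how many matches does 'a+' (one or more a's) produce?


Pattern 'a+' matches one or more consecutive a's.
String: 'baabaabbbbab'
Scanning for runs of a:
  Match 1: 'aa' (length 2)
  Match 2: 'aa' (length 2)
  Match 3: 'a' (length 1)
Total matches: 3

3
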